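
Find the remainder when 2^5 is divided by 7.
4

Use repeated squaring. Binary(5) = 101. Walk through the bits of the exponent 5 left-to-right: at each bit after the leading one, square the running value, then multiply by 2 if the bit is 1 (always reducing mod 7):
  bit 1 = 1 (leading): start with 2.
  bit 2 = 0: square 2^2 = 4 (mod 7).
  bit 3 = 1: square 4^2 = 16 ≡ 2; bit is 1, so multiply 2·2 = 4 (mod 7).
Final value: 2^5 ≡ 4 (mod 7).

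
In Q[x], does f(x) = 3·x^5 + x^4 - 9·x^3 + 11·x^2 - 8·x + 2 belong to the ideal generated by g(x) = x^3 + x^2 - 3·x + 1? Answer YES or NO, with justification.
In Q[x] the ideal (g) consists of all multiples of g, so f ∈ (g) iff g | f, i.e. iff the remainder of f on division by g is 0. Divide f by g (g is monic, so eliminate the leading term of the running remainder at each step):
  leading term 3·x^5: subtract (3·x^2)·g(x) = 3·x^5 + 3·x^4 - 9·x^3 + 3·x^2, leaving -2·x^4 + 8·x^2 - 8·x + 2
  leading term -2·x^4: subtract (-2·x)·g(x) = -2·x^4 - 2·x^3 + 6·x^2 - 2·x, leaving 2·x^3 + 2·x^2 - 6·x + 2
  leading term 2·x^3: subtract (2)·g(x) = 2·x^3 + 2·x^2 - 6·x + 2, leaving 0
The remainder is 0, so f(x) = g(x) · h(x) with h(x) = 3·x^2 - 2·x + 2. Hence g | f, i.e. f ∈ (g).

Final answer: YES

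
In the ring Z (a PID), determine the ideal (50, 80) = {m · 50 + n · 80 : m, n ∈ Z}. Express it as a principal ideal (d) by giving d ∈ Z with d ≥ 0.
(50, 80) = (10); d = 10

In the PID Z, (a, b) is generated by gcd(a, b). Compute gcd(80, 50) with the extended Euclidean algorithm, tracking rows (r, s, t) with s·80 + t·50 = r:
  row A: (80, 1, 0)   [1·80 + 0·50 = 80]
  row B: (50, 0, 1)   [0·80 + 1·50 = 50]
  80 = 1·50 + 30   → row C = row A − 1·row B = (30, 1, −1)   [check: 1·80 − 1·50 = 30]
  50 = 1·30 + 20   → row D = row B − 1·row C = (20, −1, 2)   [check: −1·80 + 2·50 = 20]
  30 = 1·20 + 10   → row E = row C − 1·row D = (10, 2, −3)   [check: 2·80 − 3·50 = 10]
  20 = 2·10 + 0   → remainder 0, stop. gcd = 10 (last nonzero row E).
So gcd(50, 80) = 10, with Bézout identity 2·80 − 3·50 = 10. Containment (⊇): the Bézout identity exhibits 10 as an element of (50, 80), giving (10) ⊆ (50, 80). Containment (⊆): since 10 | 50 and 10 | 80 (50 = 10·5, 80 = 10·8), every Z-linear combination of 50 and 80 is divisible by 10, so (50, 80) ⊆ (10). Therefore (50, 80) = (10), d = 10.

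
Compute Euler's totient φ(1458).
φ is multiplicative, with φ(p^e) = p^e − p^(e−1). Factorise 1458 = 2 · 3^6. Then
  φ(1458) = (2 − 1) · (3^6 − 3^5) = 1 · 486 = 486.

Final answer: φ(1458) = 486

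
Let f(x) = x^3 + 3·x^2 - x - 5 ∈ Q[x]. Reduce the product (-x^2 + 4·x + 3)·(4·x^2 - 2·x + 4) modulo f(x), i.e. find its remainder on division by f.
a · b ≡ -94·x^2 + 20·x + 162 (mod f(x))

First multiply in Q[x] without reducing: a · b = -4·x^4 + 18·x^3 + 10·x + 12. Now divide by f(x) = x^3 + 3·x^2 - x - 5, eliminating the leading term at each step:
  leading term -4·x^4: subtract (-4·x)·f(x) = -4·x^4 - 12·x^3 + 4·x^2 + 20·x, leaving 30·x^3 - 4·x^2 - 10·x + 12
  leading term 30·x^3: subtract (30)·f(x) = 30·x^3 + 90·x^2 - 30·x - 150, leaving -94·x^2 + 20·x + 162
The degree is now < 3, so this is the remainder. Hence a · b ≡ -94·x^2 + 20·x + 162 in Q[x]/(f).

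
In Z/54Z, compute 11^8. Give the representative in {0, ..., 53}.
49

Use repeated squaring. Binary(8) = 1000. Walk through the bits of the exponent 8 left-to-right: at each bit after the leading one, square the running value, then multiply by 11 if the bit is 1 (always reducing mod 54):
  bit 1 = 1 (leading): start with 11.
  bit 2 = 0: square 11^2 = 121 ≡ 13 (mod 54).
  bit 3 = 0: square 13^2 = 169 ≡ 7 (mod 54).
  bit 4 = 0: square 7^2 = 49 (mod 54).
Final value: 11^8 ≡ 49 (mod 54).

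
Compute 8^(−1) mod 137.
Apply the extended Euclidean algorithm to (137, 8), tracking rows (r, s, t) with s·137 + t·8 = r. Each division r_prev = q·r_cur + r_new produces the new row as (previous row) − q·(current row):
  row A: (137, 1, 0)   [1·137 + 0·8 = 137]
  row B: (8, 0, 1)   [0·137 + 1·8 = 8]
  137 = 17·8 + 1   → row C = row A − 17·row B = (1, 1, −17)   [check: 1·137 − 17·8 = 1]
  8 = 8·1 + 0   → remainder 0, stop. gcd = 1 (last nonzero row C).
The gcd is 1, so 8 is invertible mod 137. The last nonzero row gives 1·137 − 17·8 = 1, so t = −17. So 8^(−1) ≡ −17 ≡ 120 (mod 137). Verify: 8 · 120 = 960 ≡ 1 (mod 137). ✓

Final answer: 8^(−1) ≡ 120 (mod 137)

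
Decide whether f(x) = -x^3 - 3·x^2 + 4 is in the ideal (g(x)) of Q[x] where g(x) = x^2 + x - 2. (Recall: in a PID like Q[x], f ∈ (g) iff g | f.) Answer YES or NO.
In Q[x] the ideal (g) consists of all multiples of g, so f ∈ (g) iff g | f, i.e. iff the remainder of f on division by g is 0. Divide f by g (g is monic, so eliminate the leading term of the running remainder at each step):
  leading term -x^3: subtract (-x)·g(x) = -x^3 - x^2 + 2·x, leaving -2·x^2 - 2·x + 4
  leading term -2·x^2: subtract (-2)·g(x) = -2·x^2 - 2·x + 4, leaving 0
The remainder is 0, so f(x) = g(x) · h(x) with h(x) = -x - 2. Hence g | f, i.e. f ∈ (g).

Final answer: YES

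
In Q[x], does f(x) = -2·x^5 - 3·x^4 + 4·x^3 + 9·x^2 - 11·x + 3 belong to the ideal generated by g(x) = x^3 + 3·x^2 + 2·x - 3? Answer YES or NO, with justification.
YES

In Q[x] the ideal (g) consists of all multiples of g, so f ∈ (g) iff g | f, i.e. iff the remainder of f on division by g is 0. Divide f by g (g is monic, so eliminate the leading term of the running remainder at each step):
  leading term -2·x^5: subtract (-2·x^2)·g(x) = -2·x^5 - 6·x^4 - 4·x^3 + 6·x^2, leaving 3·x^4 + 8·x^3 + 3·x^2 - 11·x + 3
  leading term 3·x^4: subtract (3·x)·g(x) = 3·x^4 + 9·x^3 + 6·x^2 - 9·x, leaving -x^3 - 3·x^2 - 2·x + 3
  leading term -x^3: subtract (-1)·g(x) = -x^3 - 3·x^2 - 2·x + 3, leaving 0
The remainder is 0, so f(x) = g(x) · h(x) with h(x) = -2·x^2 + 3·x - 1. Hence g | f, i.e. f ∈ (g).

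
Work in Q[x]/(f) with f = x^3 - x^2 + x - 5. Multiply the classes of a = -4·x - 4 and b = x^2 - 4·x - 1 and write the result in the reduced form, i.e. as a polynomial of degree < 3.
First multiply in Q[x] without reducing: a · b = -4·x^3 + 12·x^2 + 20·x + 4. Now divide by f(x) = x^3 - x^2 + x - 5, eliminating the leading term at each step:
  leading term -4·x^3: subtract (-4)·f(x) = -4·x^3 + 4·x^2 - 4·x + 20, leaving 8·x^2 + 24·x - 16
The degree is now < 3, so this is the remainder. Hence a · b ≡ 8·x^2 + 24·x - 16 in Q[x]/(f).

Final answer: a · b ≡ 8·x^2 + 24·x - 16 (mod f(x))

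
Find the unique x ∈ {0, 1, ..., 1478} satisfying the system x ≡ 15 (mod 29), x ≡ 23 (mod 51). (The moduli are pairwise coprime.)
The moduli 29, 51 are pairwise coprime, so by the CRT there is a unique solution mod 29·51 = 1479.
Solve by successive substitution. Start with x ≡ 15 (mod 29).
  Combine with x ≡ 23 (mod 51): write x = 15 + 29·t and require 15 + 29·t ≡ 23 (mod 51), i.e. 29·t ≡ 23 − 15 ≡ 8 (mod 51). Since 29^(−1) ≡ 44 (mod 51), t ≡ 44·8 ≡ 46 (mod 51). So x ≡ 15 + 29·46 = 1349 (mod 1479).
Unique solution in [0, 1479): x = 1349.

Final answer: x ≡ 1349 (mod 1479); the representative in [0, 1479) is 1349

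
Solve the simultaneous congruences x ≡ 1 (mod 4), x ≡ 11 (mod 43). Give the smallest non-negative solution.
The moduli 4, 43 are pairwise coprime, so by the CRT there is a unique solution mod 4·43 = 172.
Solve by successive substitution. Start with x ≡ 1 (mod 4).
  Combine with x ≡ 11 (mod 43): write x = 1 + 4·t and require 1 + 4·t ≡ 11 (mod 43), i.e. 4·t ≡ 11 − 1 ≡ 10 (mod 43). Since 4^(−1) ≡ 11 (mod 43), t ≡ 11·10 ≡ 24 (mod 43). So x ≡ 1 + 4·24 = 97 (mod 172).
Unique solution in [0, 172): x = 97.

Final answer: x ≡ 97 (mod 172); the representative in [0, 172) is 97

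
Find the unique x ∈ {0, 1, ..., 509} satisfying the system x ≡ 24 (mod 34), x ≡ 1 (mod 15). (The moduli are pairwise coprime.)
The moduli 34, 15 are pairwise coprime, so by the CRT there is a unique solution mod 34·15 = 510.
Solve by successive substitution. Start with x ≡ 24 (mod 34).
  Combine with x ≡ 1 (mod 15): write x = 24 + 34·t and require 24 + 34·t ≡ 1 (mod 15), i.e. 34·t ≡ 1 − 24 ≡ 7 (mod 15). Since 34^(−1) ≡ 4 (mod 15) (34 ≡ 4 (mod 15)), t ≡ 4·7 ≡ 13 (mod 15). So x ≡ 24 + 34·13 = 466 (mod 510).
Unique solution in [0, 510): x = 466.

Final answer: x ≡ 466 (mod 510); the representative in [0, 510) is 466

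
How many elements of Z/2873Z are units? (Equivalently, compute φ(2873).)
Z/2873Z has φ(2873) = 2496 units

An element a ∈ Z/2873Z is a unit iff gcd(a, 2873) = 1, so the number of units is φ(2873). φ is multiplicative, with φ(p^e) = p^e − p^(e−1). Factorise 2873 = 13^2 · 17. Then
  φ(2873) = (13^2 − 13^1) · (17 − 1) = 156 · 16 = 2496.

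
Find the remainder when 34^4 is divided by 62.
Use repeated squaring. Binary(4) = 100. Walk through the bits of the exponent 4 left-to-right: at each bit after the leading one, square the running value, then multiply by 34 if the bit is 1 (always reducing mod 62):
  bit 1 = 1 (leading): start with 34.
  bit 2 = 0: square 34^2 = 1156 ≡ 40 (mod 62).
  bit 3 = 0: square 40^2 = 1600 ≡ 50 (mod 62).
Final value: 34^4 ≡ 50 (mod 62).

Final answer: 50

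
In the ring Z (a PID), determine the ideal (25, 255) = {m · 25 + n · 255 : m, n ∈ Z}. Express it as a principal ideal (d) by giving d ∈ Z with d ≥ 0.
In the PID Z, (a, b) is generated by gcd(a, b). Compute gcd(255, 25) with the extended Euclidean algorithm, tracking rows (r, s, t) with s·255 + t·25 = r:
  row A: (255, 1, 0)   [1·255 + 0·25 = 255]
  row B: (25, 0, 1)   [0·255 + 1·25 = 25]
  255 = 10·25 + 5   → row C = row A − 10·row B = (5, 1, −10)   [check: 1·255 − 10·25 = 5]
  25 = 5·5 + 0   → remainder 0, stop. gcd = 5 (last nonzero row C).
So gcd(25, 255) = 5, with Bézout identity 1·255 − 10·25 = 5. Containment (⊇): the Bézout identity exhibits 5 as an element of (25, 255), giving (5) ⊆ (25, 255). Containment (⊆): since 5 | 25 and 5 | 255 (25 = 5·5, 255 = 5·51), every Z-linear combination of 25 and 255 is divisible by 5, so (25, 255) ⊆ (5). Therefore (25, 255) = (5), d = 5.

Final answer: (25, 255) = (5); d = 5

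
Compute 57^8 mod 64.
1

Use repeated squaring. Binary(8) = 1000. Walk through the bits of the exponent 8 left-to-right: at each bit after the leading one, square the running value, then multiply by 57 if the bit is 1 (always reducing mod 64):
  bit 1 = 1 (leading): start with 57.
  bit 2 = 0: square 57^2 = 3249 ≡ 49 (mod 64).
  bit 3 = 0: square 49^2 = 2401 ≡ 33 (mod 64).
  bit 4 = 0: square 33^2 = 1089 ≡ 1 (mod 64).
Final value: 57^8 ≡ 1 (mod 64).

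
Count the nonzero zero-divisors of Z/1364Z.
In Z/1364Z each nonzero element is either a unit (gcd with 1364 is 1) or a zero-divisor (gcd > 1). The number of units is φ(1364): factorise 1364 = 2^2 · 11 · 31, so φ(1364) = (2^2 − 2^1) · (11 − 1) · (31 − 1) = 2 · 10 · 30 = 600. The nonzero elements number 1364 − 1 = 1363. Hence the nonzero zero-divisors number 1363 − 600 = 763.

Final answer: Z/1364Z has 763 nonzero zero-divisors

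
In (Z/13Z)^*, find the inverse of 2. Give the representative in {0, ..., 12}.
2^(−1) ≡ 7 (mod 13)

Apply the extended Euclidean algorithm to (13, 2), tracking rows (r, s, t) with s·13 + t·2 = r. Each division r_prev = q·r_cur + r_new produces the new row as (previous row) − q·(current row):
  row A: (13, 1, 0)   [1·13 + 0·2 = 13]
  row B: (2, 0, 1)   [0·13 + 1·2 = 2]
  13 = 6·2 + 1   → row C = row A − 6·row B = (1, 1, −6)   [check: 1·13 − 6·2 = 1]
  2 = 2·1 + 0   → remainder 0, stop. gcd = 1 (last nonzero row C).
The gcd is 1, so 2 is invertible mod 13. The last nonzero row gives 1·13 − 6·2 = 1, so t = −6. So 2^(−1) ≡ −6 ≡ 7 (mod 13). Verify: 2 · 7 = 14 ≡ 1 (mod 13). ✓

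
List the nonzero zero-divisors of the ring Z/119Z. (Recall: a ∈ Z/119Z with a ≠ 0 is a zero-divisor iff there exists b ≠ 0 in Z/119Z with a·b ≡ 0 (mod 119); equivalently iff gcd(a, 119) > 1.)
nonzero zero-divisors of Z/119Z = {7, 14, 17, 21, 28, 34, 35, 42, 49, 51, 56, 63, 68, 70, 77, 84, 85, 91, 98, 102, 105, 112}

An element a ∈ Z/119Z (with a ≠ 0) is a zero-divisor iff gcd(a, 119) > 1 (because a is a unit precisely when gcd(a, n) = 1, and in Z/nZ every nonzero, non-unit element is a zero-divisor). Scan a = 1, ..., 118 and keep those with gcd(a, 119) > 1:
  gcd(7, 119) = 7, gcd(14, 119) = 7, gcd(17, 119) = 17, gcd(21, 119) = 7, gcd(28, 119) = 7, gcd(34, 119) = 17, gcd(35, 119) = 7, gcd(42, 119) = 7, gcd(49, 119) = 7, gcd(51, 119) = 17, gcd(56, 119) = 7, gcd(63, 119) = 7, gcd(68, 119) = 17, gcd(70, 119) = 7, gcd(77, 119) = 7, gcd(84, 119) = 7, gcd(85, 119) = 17, gcd(91, 119) = 7, gcd(98, 119) = 7, gcd(102, 119) = 17, gcd(105, 119) = 7, gcd(112, 119) = 7.
All other a ∈ {1, ..., 118} have gcd(a, 119) = 1 and are units. So the nonzero zero-divisors are exactly the 22 values of a appearing in this scan.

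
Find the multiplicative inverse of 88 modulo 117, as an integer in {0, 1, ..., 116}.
Apply the extended Euclidean algorithm to (117, 88), tracking rows (r, s, t) with s·117 + t·88 = r. Each division r_prev = q·r_cur + r_new produces the new row as (previous row) − q·(current row):
  row A: (117, 1, 0)   [1·117 + 0·88 = 117]
  row B: (88, 0, 1)   [0·117 + 1·88 = 88]
  117 = 1·88 + 29   → row C = row A − 1·row B = (29, 1, −1)   [check: 1·117 − 1·88 = 29]
  88 = 3·29 + 1   → row D = row B − 3·row C = (1, −3, 4)   [check: −3·117 + 4·88 = 1]
  29 = 29·1 + 0   → remainder 0, stop. gcd = 1 (last nonzero row D).
The gcd is 1, so 88 is invertible mod 117. The last nonzero row gives −3·117 + 4·88 = 1, so t = 4. So 88^(−1) ≡ 4 (mod 117). Verify: 88 · 4 = 352 ≡ 1 (mod 117). ✓

Final answer: 88^(−1) ≡ 4 (mod 117)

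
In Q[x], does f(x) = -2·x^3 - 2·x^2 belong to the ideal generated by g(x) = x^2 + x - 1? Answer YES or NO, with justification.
In Q[x] the ideal (g) consists of all multiples of g, so f ∈ (g) iff g | f, i.e. iff the remainder of f on division by g is 0. Divide f by g (g is monic, so eliminate the leading term of the running remainder at each step):
  leading term -2·x^3: subtract (-2·x)·g(x) = -2·x^3 - 2·x^2 + 2·x, leaving -2·x
The remainder r(x) = -2·x ≠ 0 (and deg r < deg g), so g ∤ f, i.e. f ∉ (g).

Final answer: NO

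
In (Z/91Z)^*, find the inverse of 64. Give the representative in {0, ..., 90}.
64^(−1) ≡ 64 (mod 91)

Apply the extended Euclidean algorithm to (91, 64), tracking rows (r, s, t) with s·91 + t·64 = r. Each division r_prev = q·r_cur + r_new produces the new row as (previous row) − q·(current row):
  row A: (91, 1, 0)   [1·91 + 0·64 = 91]
  row B: (64, 0, 1)   [0·91 + 1·64 = 64]
  91 = 1·64 + 27   → row C = row A − 1·row B = (27, 1, −1)   [check: 1·91 − 1·64 = 27]
  64 = 2·27 + 10   → row D = row B − 2·row C = (10, −2, 3)   [check: −2·91 + 3·64 = 10]
  27 = 2·10 + 7   → row E = row C − 2·row D = (7, 5, −7)   [check: 5·91 − 7·64 = 7]
  10 = 1·7 + 3   → row F = row D − 1·row E = (3, −7, 10)   [check: −7·91 + 10·64 = 3]
  7 = 2·3 + 1   → row G = row E − 2·row F = (1, 19, −27)   [check: 19·91 − 27·64 = 1]
  3 = 3·1 + 0   → remainder 0, stop. gcd = 1 (last nonzero row G).
The gcd is 1, so 64 is invertible mod 91. The last nonzero row gives 19·91 − 27·64 = 1, so t = −27. So 64^(−1) ≡ −27 ≡ 64 (mod 91). Verify: 64 · 64 = 4096 ≡ 1 (mod 91). ✓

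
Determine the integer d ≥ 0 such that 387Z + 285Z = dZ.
(387, 285) = (3); d = 3

In the PID Z, (a, b) is generated by gcd(a, b). Compute gcd(387, 285) with the extended Euclidean algorithm, tracking rows (r, s, t) with s·387 + t·285 = r:
  row A: (387, 1, 0)   [1·387 + 0·285 = 387]
  row B: (285, 0, 1)   [0·387 + 1·285 = 285]
  387 = 1·285 + 102   → row C = row A − 1·row B = (102, 1, −1)   [check: 1·387 − 1·285 = 102]
  285 = 2·102 + 81   → row D = row B − 2·row C = (81, −2, 3)   [check: −2·387 + 3·285 = 81]
  102 = 1·81 + 21   → row E = row C − 1·row D = (21, 3, −4)   [check: 3·387 − 4·285 = 21]
  81 = 3·21 + 18   → row F = row D − 3·row E = (18, −11, 15)   [check: −11·387 + 15·285 = 18]
  21 = 1·18 + 3   → row G = row E − 1·row F = (3, 14, −19)   [check: 14·387 − 19·285 = 3]
  18 = 6·3 + 0   → remainder 0, stop. gcd = 3 (last nonzero row G).
So gcd(387, 285) = 3, with Bézout identity 14·387 − 19·285 = 3. Containment (⊇): the Bézout identity exhibits 3 as an element of (387, 285), giving (3) ⊆ (387, 285). Containment (⊆): since 3 | 387 and 3 | 285 (387 = 3·129, 285 = 3·95), every Z-linear combination of 387 and 285 is divisible by 3, so (387, 285) ⊆ (3). Therefore (387, 285) = (3), d = 3.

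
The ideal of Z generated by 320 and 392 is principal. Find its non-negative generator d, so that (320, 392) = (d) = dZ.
(320, 392) = (8); d = 8

In the PID Z, (a, b) is generated by gcd(a, b). Compute gcd(392, 320) with the extended Euclidean algorithm, tracking rows (r, s, t) with s·392 + t·320 = r:
  row A: (392, 1, 0)   [1·392 + 0·320 = 392]
  row B: (320, 0, 1)   [0·392 + 1·320 = 320]
  392 = 1·320 + 72   → row C = row A − 1·row B = (72, 1, −1)   [check: 1·392 − 1·320 = 72]
  320 = 4·72 + 32   → row D = row B − 4·row C = (32, −4, 5)   [check: −4·392 + 5·320 = 32]
  72 = 2·32 + 8   → row E = row C − 2·row D = (8, 9, −11)   [check: 9·392 − 11·320 = 8]
  32 = 4·8 + 0   → remainder 0, stop. gcd = 8 (last nonzero row E).
So gcd(320, 392) = 8, with Bézout identity 9·392 − 11·320 = 8. Containment (⊇): the Bézout identity exhibits 8 as an element of (320, 392), giving (8) ⊆ (320, 392). Containment (⊆): since 8 | 320 and 8 | 392 (320 = 8·40, 392 = 8·49), every Z-linear combination of 320 and 392 is divisible by 8, so (320, 392) ⊆ (8). Therefore (320, 392) = (8), d = 8.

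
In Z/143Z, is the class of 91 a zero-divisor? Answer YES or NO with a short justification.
gcd(91, 143) = 13 > 1, so 91 is not a unit in Z/143Z. In Z/nZ every nonzero non-unit is a zero-divisor: explicitly, take b = 143/gcd = 11 ≠ 0 (mod 143); then 91·11 = 1001 = 7·143, i.e. 91·11 ≡ 0 (mod 143). So 91 is a zero-divisor.

Final answer: YES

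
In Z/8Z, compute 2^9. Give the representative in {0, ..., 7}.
0

Use repeated squaring. Binary(9) = 1001. Walk through the bits of the exponent 9 left-to-right: at each bit after the leading one, square the running value, then multiply by 2 if the bit is 1 (always reducing mod 8):
  bit 1 = 1 (leading): start with 2.
  bit 2 = 0: square 2^2 = 4 (mod 8).
  bit 3 = 0: square 4^2 = 16 ≡ 0 (mod 8).
  bit 4 = 1: square 0^2 = 0; bit is 1, so multiply 0·2 = 0 (mod 8).
Final value: 2^9 ≡ 0 (mod 8).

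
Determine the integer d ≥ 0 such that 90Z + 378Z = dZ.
In the PID Z, (a, b) is generated by gcd(a, b). Compute gcd(378, 90) with the extended Euclidean algorithm, tracking rows (r, s, t) with s·378 + t·90 = r:
  row A: (378, 1, 0)   [1·378 + 0·90 = 378]
  row B: (90, 0, 1)   [0·378 + 1·90 = 90]
  378 = 4·90 + 18   → row C = row A − 4·row B = (18, 1, −4)   [check: 1·378 − 4·90 = 18]
  90 = 5·18 + 0   → remainder 0, stop. gcd = 18 (last nonzero row C).
So gcd(90, 378) = 18, with Bézout identity 1·378 − 4·90 = 18. Containment (⊇): the Bézout identity exhibits 18 as an element of (90, 378), giving (18) ⊆ (90, 378). Containment (⊆): since 18 | 90 and 18 | 378 (90 = 18·5, 378 = 18·21), every Z-linear combination of 90 and 378 is divisible by 18, so (90, 378) ⊆ (18). Therefore (90, 378) = (18), d = 18.

Final answer: (90, 378) = (18); d = 18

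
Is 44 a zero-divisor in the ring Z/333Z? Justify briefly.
NO

gcd(44, 333) = 1, so 44 is a unit in Z/333Z (it has a multiplicative inverse). A unit cannot be a zero-divisor: if 44·b ≡ 0 then multiplying both sides by 44^(−1) gives b ≡ 0. So 44 is not a zero-divisor.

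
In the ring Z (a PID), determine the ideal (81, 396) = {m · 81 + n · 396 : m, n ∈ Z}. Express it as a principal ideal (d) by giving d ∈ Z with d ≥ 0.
(81, 396) = (9); d = 9

In the PID Z, (a, b) is generated by gcd(a, b). Compute gcd(396, 81) with the extended Euclidean algorithm, tracking rows (r, s, t) with s·396 + t·81 = r:
  row A: (396, 1, 0)   [1·396 + 0·81 = 396]
  row B: (81, 0, 1)   [0·396 + 1·81 = 81]
  396 = 4·81 + 72   → row C = row A − 4·row B = (72, 1, −4)   [check: 1·396 − 4·81 = 72]
  81 = 1·72 + 9   → row D = row B − 1·row C = (9, −1, 5)   [check: −1·396 + 5·81 = 9]
  72 = 8·9 + 0   → remainder 0, stop. gcd = 9 (last nonzero row D).
So gcd(81, 396) = 9, with Bézout identity −1·396 + 5·81 = 9. Containment (⊇): the Bézout identity exhibits 9 as an element of (81, 396), giving (9) ⊆ (81, 396). Containment (⊆): since 9 | 81 and 9 | 396 (81 = 9·9, 396 = 9·44), every Z-linear combination of 81 and 396 is divisible by 9, so (81, 396) ⊆ (9). Therefore (81, 396) = (9), d = 9.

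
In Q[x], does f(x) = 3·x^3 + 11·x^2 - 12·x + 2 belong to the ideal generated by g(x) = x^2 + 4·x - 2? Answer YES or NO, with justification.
NO

In Q[x] the ideal (g) consists of all multiples of g, so f ∈ (g) iff g | f, i.e. iff the remainder of f on division by g is 0. Divide f by g (g is monic, so eliminate the leading term of the running remainder at each step):
  leading term 3·x^3: subtract (3·x)·g(x) = 3·x^3 + 12·x^2 - 6·x, leaving -x^2 - 6·x + 2
  leading term -x^2: subtract (-1)·g(x) = -x^2 - 4·x + 2, leaving -2·x
The remainder r(x) = -2·x ≠ 0 (and deg r < deg g), so g ∤ f, i.e. f ∉ (g).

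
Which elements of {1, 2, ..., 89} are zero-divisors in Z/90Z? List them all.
nonzero zero-divisors of Z/90Z = {2, 3, 4, 5, 6, 8, 9, 10, 12, 14, 15, 16, 18, 20, 21, 22, 24, 25, 26, 27, 28, 30, 32, 33, 34, 35, 36, 38, 39, 40, 42, 44, 45, 46, 48, 50, 51, 52, 54, 55, 56, 57, 58, 60, 62, 63, 64, 65, 66, 68, 69, 70, 72, 74, 75, 76, 78, 80, 81, 82, 84, 85, 86, 87, 88}

An element a ∈ Z/90Z (with a ≠ 0) is a zero-divisor iff gcd(a, 90) > 1 (because a is a unit precisely when gcd(a, n) = 1, and in Z/nZ every nonzero, non-unit element is a zero-divisor). Scan a = 1, ..., 89 and keep those with gcd(a, 90) > 1:
  gcd(2, 90) = 2, gcd(3, 90) = 3, gcd(4, 90) = 2, gcd(5, 90) = 5, gcd(6, 90) = 6, gcd(8, 90) = 2, gcd(9, 90) = 9, gcd(10, 90) = 10, gcd(12, 90) = 6, gcd(14, 90) = 2, gcd(15, 90) = 15, gcd(16, 90) = 2, gcd(18, 90) = 18, gcd(20, 90) = 10, gcd(21, 90) = 3, gcd(22, 90) = 2, gcd(24, 90) = 6, gcd(25, 90) = 5, gcd(26, 90) = 2, gcd(27, 90) = 9, gcd(28, 90) = 2, gcd(30, 90) = 30, gcd(32, 90) = 2, gcd(33, 90) = 3, gcd(34, 90) = 2, gcd(35, 90) = 5, gcd(36, 90) = 18, gcd(38, 90) = 2, gcd(39, 90) = 3, gcd(40, 90) = 10, gcd(42, 90) = 6, gcd(44, 90) = 2, gcd(45, 90) = 45, gcd(46, 90) = 2, gcd(48, 90) = 6, gcd(50, 90) = 10, gcd(51, 90) = 3, gcd(52, 90) = 2, gcd(54, 90) = 18, gcd(55, 90) = 5, gcd(56, 90) = 2, gcd(57, 90) = 3, gcd(58, 90) = 2, gcd(60, 90) = 30, gcd(62, 90) = 2, gcd(63, 90) = 9, gcd(64, 90) = 2, gcd(65, 90) = 5, gcd(66, 90) = 6, gcd(68, 90) = 2, gcd(69, 90) = 3, gcd(70, 90) = 10, gcd(72, 90) = 18, gcd(74, 90) = 2, gcd(75, 90) = 15, gcd(76, 90) = 2, gcd(78, 90) = 6, gcd(80, 90) = 10, gcd(81, 90) = 9, gcd(82, 90) = 2, gcd(84, 90) = 6, gcd(85, 90) = 5, gcd(86, 90) = 2, gcd(87, 90) = 3, gcd(88, 90) = 2.
All other a ∈ {1, ..., 89} have gcd(a, 90) = 1 and are units. So the nonzero zero-divisors are exactly the 65 values of a appearing in this scan.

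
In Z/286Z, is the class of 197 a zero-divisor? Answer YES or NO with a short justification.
NO

gcd(197, 286) = 1, so 197 is a unit in Z/286Z (it has a multiplicative inverse). A unit cannot be a zero-divisor: if 197·b ≡ 0 then multiplying both sides by 197^(−1) gives b ≡ 0. So 197 is not a zero-divisor.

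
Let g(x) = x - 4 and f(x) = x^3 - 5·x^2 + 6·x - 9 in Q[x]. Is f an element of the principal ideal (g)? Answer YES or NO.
In Q[x] the ideal (g) consists of all multiples of g, so f ∈ (g) iff g | f, i.e. iff the remainder of f on division by g is 0. Divide f by g (g is monic, so eliminate the leading term of the running remainder at each step):
  leading term x^3: subtract (x^2)·g(x) = x^3 - 4·x^2, leaving -x^2 + 6·x - 9
  leading term -x^2: subtract (-x)·g(x) = -x^2 + 4·x, leaving 2·x - 9
  leading term 2·x: subtract (2)·g(x) = 2·x - 8, leaving -1
The remainder r(x) = -1 ≠ 0 (and deg r < deg g), so g ∤ f, i.e. f ∉ (g).

Final answer: NO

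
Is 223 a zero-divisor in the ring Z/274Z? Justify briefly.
gcd(223, 274) = 1, so 223 is a unit in Z/274Z (it has a multiplicative inverse). A unit cannot be a zero-divisor: if 223·b ≡ 0 then multiplying both sides by 223^(−1) gives b ≡ 0. So 223 is not a zero-divisor.

Final answer: NO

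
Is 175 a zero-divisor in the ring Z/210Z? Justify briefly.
gcd(175, 210) = 35 > 1, so 175 is not a unit in Z/210Z. In Z/nZ every nonzero non-unit is a zero-divisor: explicitly, take b = 210/gcd = 6 ≠ 0 (mod 210); then 175·6 = 1050 = 5·210, i.e. 175·6 ≡ 0 (mod 210). So 175 is a zero-divisor.

Final answer: YES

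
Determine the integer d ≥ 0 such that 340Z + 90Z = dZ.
(340, 90) = (10); d = 10

In the PID Z, (a, b) is generated by gcd(a, b). Compute gcd(340, 90) with the extended Euclidean algorithm, tracking rows (r, s, t) with s·340 + t·90 = r:
  row A: (340, 1, 0)   [1·340 + 0·90 = 340]
  row B: (90, 0, 1)   [0·340 + 1·90 = 90]
  340 = 3·90 + 70   → row C = row A − 3·row B = (70, 1, −3)   [check: 1·340 − 3·90 = 70]
  90 = 1·70 + 20   → row D = row B − 1·row C = (20, −1, 4)   [check: −1·340 + 4·90 = 20]
  70 = 3·20 + 10   → row E = row C − 3·row D = (10, 4, −15)   [check: 4·340 − 15·90 = 10]
  20 = 2·10 + 0   → remainder 0, stop. gcd = 10 (last nonzero row E).
So gcd(340, 90) = 10, with Bézout identity 4·340 − 15·90 = 10. Containment (⊇): the Bézout identity exhibits 10 as an element of (340, 90), giving (10) ⊆ (340, 90). Containment (⊆): since 10 | 340 and 10 | 90 (340 = 10·34, 90 = 10·9), every Z-linear combination of 340 and 90 is divisible by 10, so (340, 90) ⊆ (10). Therefore (340, 90) = (10), d = 10.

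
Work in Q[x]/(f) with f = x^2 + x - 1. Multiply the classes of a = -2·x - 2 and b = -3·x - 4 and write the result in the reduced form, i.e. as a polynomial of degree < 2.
First multiply in Q[x] without reducing: a · b = 6·x^2 + 14·x + 8. Now divide by f(x) = x^2 + x - 1, eliminating the leading term at each step:
  leading term 6·x^2: subtract (6)·f(x) = 6·x^2 + 6·x - 6, leaving 8·x + 14
The degree is now < 2, so this is the remainder. Hence a · b ≡ 8·x + 14 in Q[x]/(f).

Final answer: a · b ≡ 8·x + 14 (mod f(x))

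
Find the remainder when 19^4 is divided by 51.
Use repeated squaring. Binary(4) = 100. Walk through the bits of the exponent 4 left-to-right: at each bit after the leading one, square the running value, then multiply by 19 if the bit is 1 (always reducing mod 51):
  bit 1 = 1 (leading): start with 19.
  bit 2 = 0: square 19^2 = 361 ≡ 4 (mod 51).
  bit 3 = 0: square 4^2 = 16 (mod 51).
Final value: 19^4 ≡ 16 (mod 51).

Final answer: 16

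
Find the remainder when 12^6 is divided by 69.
9

Use repeated squaring. Binary(6) = 110. Walk through the bits of the exponent 6 left-to-right: at each bit after the leading one, square the running value, then multiply by 12 if the bit is 1 (always reducing mod 69):
  bit 1 = 1 (leading): start with 12.
  bit 2 = 1: square 12^2 = 144 ≡ 6; bit is 1, so multiply 6·12 = 72 ≡ 3 (mod 69).
  bit 3 = 0: square 3^2 = 9 (mod 69).
Final value: 12^6 ≡ 9 (mod 69).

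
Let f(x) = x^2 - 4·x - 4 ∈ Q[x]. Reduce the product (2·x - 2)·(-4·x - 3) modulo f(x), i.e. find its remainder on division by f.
a · b ≡ -30·x - 26 (mod f(x))

First multiply in Q[x] without reducing: a · b = -8·x^2 + 2·x + 6. Now divide by f(x) = x^2 - 4·x - 4, eliminating the leading term at each step:
  leading term -8·x^2: subtract (-8)·f(x) = -8·x^2 + 32·x + 32, leaving -30·x - 26
The degree is now < 2, so this is the remainder. Hence a · b ≡ -30·x - 26 in Q[x]/(f).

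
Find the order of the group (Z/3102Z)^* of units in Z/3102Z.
(Z/3102Z)^* consists of the classes a with gcd(a, 3102) = 1, so its order is φ(3102). φ is multiplicative, with φ(p^e) = p^e − p^(e−1). Factorise 3102 = 2 · 3 · 11 · 47. Then
  φ(3102) = (2 − 1) · (3 − 1) · (11 − 1) · (47 − 1) = 1 · 2 · 10 · 46 = 920.
Thus |(Z/3102Z)^*| = 920.

Final answer: |(Z/3102Z)^*| = 920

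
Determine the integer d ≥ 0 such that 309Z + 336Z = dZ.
(309, 336) = (3); d = 3

In the PID Z, (a, b) is generated by gcd(a, b). Compute gcd(336, 309) with the extended Euclidean algorithm, tracking rows (r, s, t) with s·336 + t·309 = r:
  row A: (336, 1, 0)   [1·336 + 0·309 = 336]
  row B: (309, 0, 1)   [0·336 + 1·309 = 309]
  336 = 1·309 + 27   → row C = row A − 1·row B = (27, 1, −1)   [check: 1·336 − 1·309 = 27]
  309 = 11·27 + 12   → row D = row B − 11·row C = (12, −11, 12)   [check: −11·336 + 12·309 = 12]
  27 = 2·12 + 3   → row E = row C − 2·row D = (3, 23, −25)   [check: 23·336 − 25·309 = 3]
  12 = 4·3 + 0   → remainder 0, stop. gcd = 3 (last nonzero row E).
So gcd(309, 336) = 3, with Bézout identity 23·336 − 25·309 = 3. Containment (⊇): the Bézout identity exhibits 3 as an element of (309, 336), giving (3) ⊆ (309, 336). Containment (⊆): since 3 | 309 and 3 | 336 (309 = 3·103, 336 = 3·112), every Z-linear combination of 309 and 336 is divisible by 3, so (309, 336) ⊆ (3). Therefore (309, 336) = (3), d = 3.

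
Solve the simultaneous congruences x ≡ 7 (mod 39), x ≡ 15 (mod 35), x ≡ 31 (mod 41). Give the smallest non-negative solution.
The moduli 39, 35, 41 are pairwise coprime, so by the CRT there is a unique solution mod 39·35·41 = 55965.
Solve by successive substitution. Start with x ≡ 7 (mod 39).
  Combine with x ≡ 15 (mod 35): write x = 7 + 39·t and require 7 + 39·t ≡ 15 (mod 35), i.e. 39·t ≡ 15 − 7 ≡ 8 (mod 35). Since 39^(−1) ≡ 9 (mod 35) (39 ≡ 4 (mod 35)), t ≡ 9·8 ≡ 2 (mod 35). So x ≡ 7 + 39·2 = 85 (mod 1365).
  Combine with x ≡ 31 (mod 41): write x = 85 + 1365·t and require 85 + 1365·t ≡ 31 (mod 41), i.e. 1365·t ≡ 31 − 85 ≡ 28 (mod 41). Since 1365^(−1) ≡ 24 (mod 41) (1365 ≡ 12 (mod 41)), t ≡ 24·28 ≡ 16 (mod 41). So x ≡ 85 + 1365·16 = 21925 (mod 55965).
Unique solution in [0, 55965): x = 21925.

Final answer: x ≡ 21925 (mod 55965); the representative in [0, 55965) is 21925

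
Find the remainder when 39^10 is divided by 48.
Use repeated squaring. Binary(10) = 1010. Walk through the bits of the exponent 10 left-to-right: at each bit after the leading one, square the running value, then multiply by 39 if the bit is 1 (always reducing mod 48):
  bit 1 = 1 (leading): start with 39.
  bit 2 = 0: square 39^2 = 1521 ≡ 33 (mod 48).
  bit 3 = 1: square 33^2 = 1089 ≡ 33; bit is 1, so multiply 33·39 = 1287 ≡ 39 (mod 48).
  bit 4 = 0: square 39^2 = 1521 ≡ 33 (mod 48).
Final value: 39^10 ≡ 33 (mod 48).

Final answer: 33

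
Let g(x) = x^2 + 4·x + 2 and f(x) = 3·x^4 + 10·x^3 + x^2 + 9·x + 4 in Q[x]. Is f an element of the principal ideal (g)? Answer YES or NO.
In Q[x] the ideal (g) consists of all multiples of g, so f ∈ (g) iff g | f, i.e. iff the remainder of f on division by g is 0. Divide f by g (g is monic, so eliminate the leading term of the running remainder at each step):
  leading term 3·x^4: subtract (3·x^2)·g(x) = 3·x^4 + 12·x^3 + 6·x^2, leaving -2·x^3 - 5·x^2 + 9·x + 4
  leading term -2·x^3: subtract (-2·x)·g(x) = -2·x^3 - 8·x^2 - 4·x, leaving 3·x^2 + 13·x + 4
  leading term 3·x^2: subtract (3)·g(x) = 3·x^2 + 12·x + 6, leaving x - 2
The remainder r(x) = x - 2 ≠ 0 (and deg r < deg g), so g ∤ f, i.e. f ∉ (g).

Final answer: NO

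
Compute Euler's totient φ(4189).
φ(4189) = 4060

φ is multiplicative, with φ(p^e) = p^e − p^(e−1). Factorise 4189 = 59 · 71. Then
  φ(4189) = (59 − 1) · (71 − 1) = 58 · 70 = 4060.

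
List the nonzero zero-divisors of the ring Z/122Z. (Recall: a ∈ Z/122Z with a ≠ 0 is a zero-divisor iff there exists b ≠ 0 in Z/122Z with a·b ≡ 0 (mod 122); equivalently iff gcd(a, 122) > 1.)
An element a ∈ Z/122Z (with a ≠ 0) is a zero-divisor iff gcd(a, 122) > 1 (because a is a unit precisely when gcd(a, n) = 1, and in Z/nZ every nonzero, non-unit element is a zero-divisor). Scan a = 1, ..., 121 and keep those with gcd(a, 122) > 1:
  gcd(2, 122) = 2, gcd(4, 122) = 2, gcd(6, 122) = 2, gcd(8, 122) = 2, gcd(10, 122) = 2, gcd(12, 122) = 2, gcd(14, 122) = 2, gcd(16, 122) = 2, gcd(18, 122) = 2, gcd(20, 122) = 2, gcd(22, 122) = 2, gcd(24, 122) = 2, gcd(26, 122) = 2, gcd(28, 122) = 2, gcd(30, 122) = 2, gcd(32, 122) = 2, gcd(34, 122) = 2, gcd(36, 122) = 2, gcd(38, 122) = 2, gcd(40, 122) = 2, gcd(42, 122) = 2, gcd(44, 122) = 2, gcd(46, 122) = 2, gcd(48, 122) = 2, gcd(50, 122) = 2, gcd(52, 122) = 2, gcd(54, 122) = 2, gcd(56, 122) = 2, gcd(58, 122) = 2, gcd(60, 122) = 2, gcd(61, 122) = 61, gcd(62, 122) = 2, gcd(64, 122) = 2, gcd(66, 122) = 2, gcd(68, 122) = 2, gcd(70, 122) = 2, gcd(72, 122) = 2, gcd(74, 122) = 2, gcd(76, 122) = 2, gcd(78, 122) = 2, gcd(80, 122) = 2, gcd(82, 122) = 2, gcd(84, 122) = 2, gcd(86, 122) = 2, gcd(88, 122) = 2, gcd(90, 122) = 2, gcd(92, 122) = 2, gcd(94, 122) = 2, gcd(96, 122) = 2, gcd(98, 122) = 2, gcd(100, 122) = 2, gcd(102, 122) = 2, gcd(104, 122) = 2, gcd(106, 122) = 2, gcd(108, 122) = 2, gcd(110, 122) = 2, gcd(112, 122) = 2, gcd(114, 122) = 2, gcd(116, 122) = 2, gcd(118, 122) = 2, gcd(120, 122) = 2.
All other a ∈ {1, ..., 121} have gcd(a, 122) = 1 and are units. So the nonzero zero-divisors are exactly the 61 values of a appearing in this scan.

Final answer: nonzero zero-divisors of Z/122Z = {2, 4, 6, 8, 10, 12, 14, 16, 18, 20, 22, 24, 26, 28, 30, 32, 34, 36, 38, 40, 42, 44, 46, 48, 50, 52, 54, 56, 58, 60, 61, 62, 64, 66, 68, 70, 72, 74, 76, 78, 80, 82, 84, 86, 88, 90, 92, 94, 96, 98, 100, 102, 104, 106, 108, 110, 112, 114, 116, 118, 120}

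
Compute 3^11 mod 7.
Use repeated squaring. Binary(11) = 1011. Walk through the bits of the exponent 11 left-to-right: at each bit after the leading one, square the running value, then multiply by 3 if the bit is 1 (always reducing mod 7):
  bit 1 = 1 (leading): start with 3.
  bit 2 = 0: square 3^2 = 9 ≡ 2 (mod 7).
  bit 3 = 1: square 2^2 = 4; bit is 1, so multiply 4·3 = 12 ≡ 5 (mod 7).
  bit 4 = 1: square 5^2 = 25 ≡ 4; bit is 1, so multiply 4·3 = 12 ≡ 5 (mod 7).
Final value: 3^11 ≡ 5 (mod 7).

Final answer: 5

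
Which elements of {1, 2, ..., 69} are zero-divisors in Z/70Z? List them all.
nonzero zero-divisors of Z/70Z = {2, 4, 5, 6, 7, 8, 10, 12, 14, 15, 16, 18, 20, 21, 22, 24, 25, 26, 28, 30, 32, 34, 35, 36, 38, 40, 42, 44, 45, 46, 48, 49, 50, 52, 54, 55, 56, 58, 60, 62, 63, 64, 65, 66, 68}

An element a ∈ Z/70Z (with a ≠ 0) is a zero-divisor iff gcd(a, 70) > 1 (because a is a unit precisely when gcd(a, n) = 1, and in Z/nZ every nonzero, non-unit element is a zero-divisor). Scan a = 1, ..., 69 and keep those with gcd(a, 70) > 1:
  gcd(2, 70) = 2, gcd(4, 70) = 2, gcd(5, 70) = 5, gcd(6, 70) = 2, gcd(7, 70) = 7, gcd(8, 70) = 2, gcd(10, 70) = 10, gcd(12, 70) = 2, gcd(14, 70) = 14, gcd(15, 70) = 5, gcd(16, 70) = 2, gcd(18, 70) = 2, gcd(20, 70) = 10, gcd(21, 70) = 7, gcd(22, 70) = 2, gcd(24, 70) = 2, gcd(25, 70) = 5, gcd(26, 70) = 2, gcd(28, 70) = 14, gcd(30, 70) = 10, gcd(32, 70) = 2, gcd(34, 70) = 2, gcd(35, 70) = 35, gcd(36, 70) = 2, gcd(38, 70) = 2, gcd(40, 70) = 10, gcd(42, 70) = 14, gcd(44, 70) = 2, gcd(45, 70) = 5, gcd(46, 70) = 2, gcd(48, 70) = 2, gcd(49, 70) = 7, gcd(50, 70) = 10, gcd(52, 70) = 2, gcd(54, 70) = 2, gcd(55, 70) = 5, gcd(56, 70) = 14, gcd(58, 70) = 2, gcd(60, 70) = 10, gcd(62, 70) = 2, gcd(63, 70) = 7, gcd(64, 70) = 2, gcd(65, 70) = 5, gcd(66, 70) = 2, gcd(68, 70) = 2.
All other a ∈ {1, ..., 69} have gcd(a, 70) = 1 and are units. So the nonzero zero-divisors are exactly the 45 values of a appearing in this scan.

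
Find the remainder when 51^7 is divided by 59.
Use repeated squaring. Binary(7) = 111. Walk through the bits of the exponent 7 left-to-right: at each bit after the leading one, square the running value, then multiply by 51 if the bit is 1 (always reducing mod 59):
  bit 1 = 1 (leading): start with 51.
  bit 2 = 1: square 51^2 = 2601 ≡ 5; bit is 1, so multiply 5·51 = 255 ≡ 19 (mod 59).
  bit 3 = 1: square 19^2 = 361 ≡ 7; bit is 1, so multiply 7·51 = 357 ≡ 3 (mod 59).
Final value: 51^7 ≡ 3 (mod 59).

Final answer: 3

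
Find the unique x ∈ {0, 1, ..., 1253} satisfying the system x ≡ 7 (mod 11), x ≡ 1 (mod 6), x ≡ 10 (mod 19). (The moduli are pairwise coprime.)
x ≡ 865 (mod 1254); the representative in [0, 1254) is 865

The moduli 11, 6, 19 are pairwise coprime, so by the CRT there is a unique solution mod 11·6·19 = 1254.
Solve by successive substitution. Start with x ≡ 7 (mod 11).
  Combine with x ≡ 1 (mod 6): write x = 7 + 11·t and require 7 + 11·t ≡ 1 (mod 6), i.e. 11·t ≡ 1 − 7 ≡ 0 (mod 6). Since 11^(−1) ≡ 5 (mod 6) (11 ≡ 5 (mod 6)), t ≡ 5·0 ≡ 0 (mod 6). So x ≡ 7 + 11·0 = 7 (mod 66).
  Combine with x ≡ 10 (mod 19): write x = 7 + 66·t and require 7 + 66·t ≡ 10 (mod 19), i.e. 66·t ≡ 10 − 7 ≡ 3 (mod 19). Since 66^(−1) ≡ 17 (mod 19) (66 ≡ 9 (mod 19)), t ≡ 17·3 ≡ 13 (mod 19). So x ≡ 7 + 66·13 = 865 (mod 1254).
Unique solution in [0, 1254): x = 865.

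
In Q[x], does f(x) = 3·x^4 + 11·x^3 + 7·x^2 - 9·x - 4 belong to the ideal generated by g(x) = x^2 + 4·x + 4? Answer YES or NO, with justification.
NO

In Q[x] the ideal (g) consists of all multiples of g, so f ∈ (g) iff g | f, i.e. iff the remainder of f on division by g is 0. Divide f by g (g is monic, so eliminate the leading term of the running remainder at each step):
  leading term 3·x^4: subtract (3·x^2)·g(x) = 3·x^4 + 12·x^3 + 12·x^2, leaving -x^3 - 5·x^2 - 9·x - 4
  leading term -x^3: subtract (-x)·g(x) = -x^3 - 4·x^2 - 4·x, leaving -x^2 - 5·x - 4
  leading term -x^2: subtract (-1)·g(x) = -x^2 - 4·x - 4, leaving -x
The remainder r(x) = -x ≠ 0 (and deg r < deg g), so g ∤ f, i.e. f ∉ (g).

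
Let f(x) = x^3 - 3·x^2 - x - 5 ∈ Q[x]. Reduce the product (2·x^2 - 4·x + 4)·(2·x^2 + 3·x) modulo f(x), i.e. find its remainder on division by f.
First multiply in Q[x] without reducing: a · b = 4·x^4 - 2·x^3 - 4·x^2 + 12·x. Now divide by f(x) = x^3 - 3·x^2 - x - 5, eliminating the leading term at each step:
  leading term 4·x^4: subtract (4·x)·f(x) = 4·x^4 - 12·x^3 - 4·x^2 - 20·x, leaving 10·x^3 + 32·x
  leading term 10·x^3: subtract (10)·f(x) = 10·x^3 - 30·x^2 - 10·x - 50, leaving 30·x^2 + 42·x + 50
The degree is now < 3, so this is the remainder. Hence a · b ≡ 30·x^2 + 42·x + 50 in Q[x]/(f).

Final answer: a · b ≡ 30·x^2 + 42·x + 50 (mod f(x))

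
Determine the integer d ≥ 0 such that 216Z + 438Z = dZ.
In the PID Z, (a, b) is generated by gcd(a, b). Compute gcd(438, 216) with the extended Euclidean algorithm, tracking rows (r, s, t) with s·438 + t·216 = r:
  row A: (438, 1, 0)   [1·438 + 0·216 = 438]
  row B: (216, 0, 1)   [0·438 + 1·216 = 216]
  438 = 2·216 + 6   → row C = row A − 2·row B = (6, 1, −2)   [check: 1·438 − 2·216 = 6]
  216 = 36·6 + 0   → remainder 0, stop. gcd = 6 (last nonzero row C).
So gcd(216, 438) = 6, with Bézout identity 1·438 − 2·216 = 6. Containment (⊇): the Bézout identity exhibits 6 as an element of (216, 438), giving (6) ⊆ (216, 438). Containment (⊆): since 6 | 216 and 6 | 438 (216 = 6·36, 438 = 6·73), every Z-linear combination of 216 and 438 is divisible by 6, so (216, 438) ⊆ (6). Therefore (216, 438) = (6), d = 6.

Final answer: (216, 438) = (6); d = 6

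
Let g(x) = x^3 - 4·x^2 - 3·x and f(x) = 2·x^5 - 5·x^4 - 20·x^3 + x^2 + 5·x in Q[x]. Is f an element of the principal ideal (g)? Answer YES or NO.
NO

In Q[x] the ideal (g) consists of all multiples of g, so f ∈ (g) iff g | f, i.e. iff the remainder of f on division by g is 0. Divide f by g (g is monic, so eliminate the leading term of the running remainder at each step):
  leading term 2·x^5: subtract (2·x^2)·g(x) = 2·x^5 - 8·x^4 - 6·x^3, leaving 3·x^4 - 14·x^3 + x^2 + 5·x
  leading term 3·x^4: subtract (3·x)·g(x) = 3·x^4 - 12·x^3 - 9·x^2, leaving -2·x^3 + 10·x^2 + 5·x
  leading term -2·x^3: subtract (-2)·g(x) = -2·x^3 + 8·x^2 + 6·x, leaving 2·x^2 - x
The remainder r(x) = 2·x^2 - x ≠ 0 (and deg r < deg g), so g ∤ f, i.e. f ∉ (g).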